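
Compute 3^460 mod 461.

3^1 ≡ 3 (mod 461)
3^2 ≡ 3^2 = 9 ≡ 9 (mod 461)
3^4 ≡ 9^2 = 81 ≡ 81 (mod 461)
3^8 ≡ 81^2 = 6561 ≡ 107 (mod 461)
3^16 ≡ 107^2 = 11449 ≡ 385 (mod 461)
3^32 ≡ 385^2 = 148225 ≡ 244 (mod 461)
3^64 ≡ 244^2 = 59536 ≡ 67 (mod 461)
3^128 ≡ 67^2 = 4489 ≡ 340 (mod 461)
3^256 ≡ 340^2 = 115600 ≡ 350 (mod 461)
460 = 256 + 128 + 64 + 8 + 4 in binary powers of 2.
So 3^460 ≡ 350 · 340 · 67 · 107 · 81 ≡ 1 (mod 461).
Since the result is 1, base 3 gives no evidence that 461 is composite.

1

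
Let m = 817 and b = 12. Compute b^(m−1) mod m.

12^1 ≡ 12 (mod 817)
12^2 ≡ 12^2 = 144 ≡ 144 (mod 817)
12^4 ≡ 144^2 = 20736 ≡ 311 (mod 817)
12^8 ≡ 311^2 = 96721 ≡ 315 (mod 817)
12^16 ≡ 315^2 = 99225 ≡ 368 (mod 817)
12^32 ≡ 368^2 = 135424 ≡ 619 (mod 817)
12^64 ≡ 619^2 = 383161 ≡ 805 (mod 817)
12^128 ≡ 805^2 = 648025 ≡ 144 (mod 817)
12^256 ≡ 144^2 = 20736 ≡ 311 (mod 817)
12^512 ≡ 311^2 = 96721 ≡ 315 (mod 817)
816 = 512 + 256 + 32 + 16 in binary powers of 2.
So 12^816 ≡ 315 · 311 · 619 · 368 ≡ 704 (mod 817).
Since 704 ≠ 1, base 12 is a Fermat witness: 817 is composite.

704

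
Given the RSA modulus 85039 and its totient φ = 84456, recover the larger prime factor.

307

φ(n) = (p−1)(q−1) = n − (p+q) + 1, so p + q = 85039 − 84456 + 1 = 584.
p and q are the roots of t² − 584t + 85039 = 0.
Discriminant: 584² − 4·85039 = 341056 − 340156 = 900; √900 = 30.
q = (584 − 30)/2 = 277, p = (584 + 30)/2 = 307.
Check: 277 · 307 = 85039.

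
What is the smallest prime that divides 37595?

37595 is odd.
Digit sum 29, not divisible by 3.
Ends in 5: divisible by 5.

5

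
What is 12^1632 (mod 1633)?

12^1 ≡ 12 (mod 1633)
12^2 ≡ 12^2 = 144 ≡ 144 (mod 1633)
12^4 ≡ 144^2 = 20736 ≡ 1140 (mod 1633)
12^8 ≡ 1140^2 = 1299600 ≡ 1365 (mod 1633)
12^16 ≡ 1365^2 = 1863225 ≡ 1605 (mod 1633)
12^32 ≡ 1605^2 = 2576025 ≡ 784 (mod 1633)
12^64 ≡ 784^2 = 614656 ≡ 648 (mod 1633)
12^128 ≡ 648^2 = 419904 ≡ 223 (mod 1633)
12^256 ≡ 223^2 = 49729 ≡ 739 (mod 1633)
12^512 ≡ 739^2 = 546121 ≡ 699 (mod 1633)
12^1024 ≡ 699^2 = 488601 ≡ 334 (mod 1633)
1632 = 1024 + 512 + 64 + 32 in binary powers of 2.
So 12^1632 ≡ 334 · 699 · 648 · 784 ≡ 841 (mod 1633).
Since 841 ≠ 1, base 12 is a Fermat witness: 1633 is composite.

841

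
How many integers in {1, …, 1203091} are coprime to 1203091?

Factor: 1203091 = 79 · 97 · 157.
φ(1203091) = (79−1) · (97−1) · (157−1) = 78 · 96 · 156 = 1168128.

1168128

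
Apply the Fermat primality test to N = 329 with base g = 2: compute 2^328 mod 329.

205

2^1 ≡ 2 (mod 329)
2^2 ≡ 2^2 = 4 ≡ 4 (mod 329)
2^4 ≡ 4^2 = 16 ≡ 16 (mod 329)
2^8 ≡ 16^2 = 256 ≡ 256 (mod 329)
2^16 ≡ 256^2 = 65536 ≡ 65 (mod 329)
2^32 ≡ 65^2 = 4225 ≡ 277 (mod 329)
2^64 ≡ 277^2 = 76729 ≡ 72 (mod 329)
2^128 ≡ 72^2 = 5184 ≡ 249 (mod 329)
2^256 ≡ 249^2 = 62001 ≡ 149 (mod 329)
328 = 256 + 64 + 8 in binary powers of 2.
So 2^328 ≡ 149 · 72 · 256 ≡ 205 (mod 329).
Since 205 ≠ 1, base 2 is a Fermat witness: 329 is composite.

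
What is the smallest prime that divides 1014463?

41

1014463 is odd.
Digit sum 19, not divisible by 3.
Ends in 3: not divisible by 5.
7: 1014463 = 7·144923 + 2
11: 1014463 = 11·92223 + 10
13: 1014463 = 13·78035 + 8
17: 1014463 = 17·59674 + 5
19: 1014463 = 19·53392 + 15
23: 1014463 = 23·44107 + 2
29: 1014463 = 29·34981 + 14
31: 1014463 = 31·32724 + 19
37: 1014463 = 37·27417 + 34
41: 1014463 = 41·24743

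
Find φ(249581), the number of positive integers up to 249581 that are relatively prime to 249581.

Factor: 249581 = 31 · 83 · 97.
φ(249581) = (31−1) · (83−1) · (97−1) = 30 · 82 · 96 = 236160.

236160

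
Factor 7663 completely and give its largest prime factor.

97

7663 = 79 · 97
97 is prime.
So 7663 = 79 · 97; the largest prime factor is 97.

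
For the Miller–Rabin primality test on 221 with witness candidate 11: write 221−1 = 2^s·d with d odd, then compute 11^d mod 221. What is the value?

221 − 1 = 220 = 2^2 · 55, so d = 55.
11^1 ≡ 11 (mod 221)
11^2 ≡ 11^2 = 121 ≡ 121 (mod 221)
11^4 ≡ 121^2 = 14641 ≡ 55 (mod 221)
11^8 ≡ 55^2 = 3025 ≡ 152 (mod 221)
11^16 ≡ 152^2 = 23104 ≡ 120 (mod 221)
11^32 ≡ 120^2 = 14400 ≡ 35 (mod 221)
55 = 32 + 16 + 4 + 2 + 1 in binary powers of 2.
So 11^55 ≡ 35 · 120 · 55 · 121 · 11 ≡ 54 (mod 221).
Squaring chain: 54 → 43; never reaches −1, so base 11 is a Miller–Rabin witness that 221 is composite.

54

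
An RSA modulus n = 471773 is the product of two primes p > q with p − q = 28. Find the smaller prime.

Since p = q + 28, we have 471773 = q(q + 28), so q² + 28q − 471773 = 0.
Discriminant: 28² + 4·471773 = 784 + 1887092 = 1887876; √1887876 = 1374.
q = (−28 + 1374)/2 = 673, and p = q + 28 = 701.
Check: 673 · 701 = 471773.

673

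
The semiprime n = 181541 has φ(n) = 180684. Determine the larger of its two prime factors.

φ(n) = (p−1)(q−1) = n − (p+q) + 1, so p + q = 181541 − 180684 + 1 = 858.
p and q are the roots of t² − 858t + 181541 = 0.
Discriminant: 858² − 4·181541 = 736164 − 726164 = 10000; √10000 = 100.
q = (858 − 100)/2 = 379, p = (858 + 100)/2 = 479.
Check: 379 · 479 = 181541.

479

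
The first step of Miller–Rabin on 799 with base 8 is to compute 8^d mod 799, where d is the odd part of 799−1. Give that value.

49

799 − 1 = 798 = 2^1 · 399, so d = 399.
8^1 ≡ 8 (mod 799)
8^2 ≡ 8^2 = 64 ≡ 64 (mod 799)
8^4 ≡ 64^2 = 4096 ≡ 101 (mod 799)
8^8 ≡ 101^2 = 10201 ≡ 613 (mod 799)
8^16 ≡ 613^2 = 375769 ≡ 239 (mod 799)
8^32 ≡ 239^2 = 57121 ≡ 392 (mod 799)
8^64 ≡ 392^2 = 153664 ≡ 256 (mod 799)
8^128 ≡ 256^2 = 65536 ≡ 18 (mod 799)
8^256 ≡ 18^2 = 324 ≡ 324 (mod 799)
399 = 256 + 128 + 8 + 4 + 2 + 1 in binary powers of 2.
So 8^399 ≡ 324 · 18 · 613 · 101 · 64 · 8 ≡ 49 (mod 799).
Squaring chain: 49; never reaches −1, so base 8 is a Miller–Rabin witness that 799 is composite.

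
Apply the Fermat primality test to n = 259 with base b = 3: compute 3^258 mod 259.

3^1 ≡ 3 (mod 259)
3^2 ≡ 3^2 = 9 ≡ 9 (mod 259)
3^4 ≡ 9^2 = 81 ≡ 81 (mod 259)
3^8 ≡ 81^2 = 6561 ≡ 86 (mod 259)
3^16 ≡ 86^2 = 7396 ≡ 144 (mod 259)
3^32 ≡ 144^2 = 20736 ≡ 16 (mod 259)
3^64 ≡ 16^2 = 256 ≡ 256 (mod 259)
3^128 ≡ 256^2 = 65536 ≡ 9 (mod 259)
3^256 ≡ 9^2 = 81 ≡ 81 (mod 259)
258 = 256 + 2 in binary powers of 2.
So 3^258 ≡ 81 · 9 ≡ 211 (mod 259).
Since 211 ≠ 1, base 3 is a Fermat witness: 259 is composite.

211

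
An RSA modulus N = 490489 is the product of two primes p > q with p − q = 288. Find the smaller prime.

571

Since p = q + 288, we have 490489 = q(q + 288), so q² + 288q − 490489 = 0.
Discriminant: 288² + 4·490489 = 82944 + 1961956 = 2044900; √2044900 = 1430.
q = (−288 + 1430)/2 = 571, and p = q + 288 = 859.
Check: 571 · 859 = 490489.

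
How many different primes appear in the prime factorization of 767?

767 = 13 · 59
767 = 13 · 59, which has 2 distinct prime factors.

2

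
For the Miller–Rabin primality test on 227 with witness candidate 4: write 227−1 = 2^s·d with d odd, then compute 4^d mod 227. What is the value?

227 − 1 = 226 = 2^1 · 113, so d = 113.
4^1 ≡ 4 (mod 227)
4^2 ≡ 4^2 = 16 ≡ 16 (mod 227)
4^4 ≡ 16^2 = 256 ≡ 29 (mod 227)
4^8 ≡ 29^2 = 841 ≡ 160 (mod 227)
4^16 ≡ 160^2 = 25600 ≡ 176 (mod 227)
4^32 ≡ 176^2 = 30976 ≡ 104 (mod 227)
4^64 ≡ 104^2 = 10816 ≡ 147 (mod 227)
113 = 64 + 32 + 16 + 1 in binary powers of 2.
So 4^113 ≡ 147 · 104 · 176 · 4 ≡ 1 (mod 227).
Since 4^d ≡ 1 (mod 227), base 4 does not prove 227 composite.

1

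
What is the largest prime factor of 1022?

1022 = 2 · 511
511 = 7 · 73
73 is prime.
So 1022 = 2 · 7 · 73; the largest prime factor is 73.

73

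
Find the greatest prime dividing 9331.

9331 = 7 · 1333
1333 = 31 · 43
43 is prime.
So 9331 = 7 · 31 · 43; the largest prime factor is 43.

43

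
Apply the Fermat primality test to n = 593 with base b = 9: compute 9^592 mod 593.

9^1 ≡ 9 (mod 593)
9^2 ≡ 9^2 = 81 ≡ 81 (mod 593)
9^4 ≡ 81^2 = 6561 ≡ 38 (mod 593)
9^8 ≡ 38^2 = 1444 ≡ 258 (mod 593)
9^16 ≡ 258^2 = 66564 ≡ 148 (mod 593)
9^32 ≡ 148^2 = 21904 ≡ 556 (mod 593)
9^64 ≡ 556^2 = 309136 ≡ 183 (mod 593)
9^128 ≡ 183^2 = 33489 ≡ 281 (mod 593)
9^256 ≡ 281^2 = 78961 ≡ 92 (mod 593)
9^512 ≡ 92^2 = 8464 ≡ 162 (mod 593)
592 = 512 + 64 + 16 in binary powers of 2.
So 9^592 ≡ 162 · 183 · 148 ≡ 1 (mod 593).
Since the result is 1, base 9 gives no evidence that 593 is composite.

1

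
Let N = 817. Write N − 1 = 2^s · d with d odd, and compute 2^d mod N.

297

817 − 1 = 816 = 2^4 · 51, so d = 51.
2^1 ≡ 2 (mod 817)
2^2 ≡ 2^2 = 4 ≡ 4 (mod 817)
2^4 ≡ 4^2 = 16 ≡ 16 (mod 817)
2^8 ≡ 16^2 = 256 ≡ 256 (mod 817)
2^16 ≡ 256^2 = 65536 ≡ 176 (mod 817)
2^32 ≡ 176^2 = 30976 ≡ 747 (mod 817)
51 = 32 + 16 + 2 + 1 in binary powers of 2.
So 2^51 ≡ 747 · 176 · 4 · 2 ≡ 297 (mod 817).
Squaring chain: 297 → 790 → 729 → 391; never reaches −1, so base 2 is a Miller–Rabin witness that 817 is composite.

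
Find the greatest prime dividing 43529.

79

43529 = 19 · 2291
2291 = 29 · 79
79 is prime.
So 43529 = 19 · 29 · 79; the largest prime factor is 79.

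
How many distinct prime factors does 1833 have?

3

1833 = 3 · 611
611 = 13 · 47
1833 = 3 · 13 · 47, which has 3 distinct prime factors.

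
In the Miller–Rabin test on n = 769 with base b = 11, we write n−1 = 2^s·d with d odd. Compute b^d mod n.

562

769 − 1 = 768 = 2^8 · 3, so d = 3.
11^1 ≡ 11 (mod 769)
11^2 ≡ 11^2 = 121 ≡ 121 (mod 769)
3 = 2 + 1 in binary powers of 2.
So 11^3 ≡ 121 · 11 ≡ 562 (mod 769).
Squaring chain: 562 → 554 → 85 → 304 → 136 → 40 → 62 → 768; reaches −1, so base 11 does not prove 769 composite.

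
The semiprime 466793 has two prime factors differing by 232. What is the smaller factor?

577

Since p = q + 232, we have 466793 = q(q + 232), so q² + 232q − 466793 = 0.
Discriminant: 232² + 4·466793 = 53824 + 1867172 = 1920996; √1920996 = 1386.
q = (−232 + 1386)/2 = 577, and p = q + 232 = 809.
Check: 577 · 809 = 466793.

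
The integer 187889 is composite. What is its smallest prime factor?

13

187889 is odd.
Digit sum 41, not divisible by 3.
Ends in 9: not divisible by 5.
7: 187889 = 7·26841 + 2
11: 187889 = 11·17080 + 9
13: 187889 = 13·14453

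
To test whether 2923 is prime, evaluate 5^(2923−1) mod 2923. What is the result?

5^1 ≡ 5 (mod 2923)
5^2 ≡ 5^2 = 25 ≡ 25 (mod 2923)
5^4 ≡ 25^2 = 625 ≡ 625 (mod 2923)
5^8 ≡ 625^2 = 390625 ≡ 1866 (mod 2923)
5^16 ≡ 1866^2 = 3481956 ≡ 663 (mod 2923)
5^32 ≡ 663^2 = 439569 ≡ 1119 (mod 2923)
5^64 ≡ 1119^2 = 1252161 ≡ 1117 (mod 2923)
5^128 ≡ 1117^2 = 1247689 ≡ 2491 (mod 2923)
5^256 ≡ 2491^2 = 6205081 ≡ 2475 (mod 2923)
5^512 ≡ 2475^2 = 6125625 ≡ 1940 (mod 2923)
5^1024 ≡ 1940^2 = 3763600 ≡ 1699 (mod 2923)
5^2048 ≡ 1699^2 = 2886601 ≡ 1600 (mod 2923)
2922 = 2048 + 512 + 256 + 64 + 32 + 8 + 2 in binary powers of 2.
So 5^2922 ≡ 1600 · 1940 · 2475 · 1117 · 1119 · 1866 · 25 ≡ 936 (mod 2923).
Since 936 ≠ 1, base 5 is a Fermat witness: 2923 is composite.

936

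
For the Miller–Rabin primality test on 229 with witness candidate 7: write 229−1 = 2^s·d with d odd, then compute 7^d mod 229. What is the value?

107

229 − 1 = 228 = 2^2 · 57, so d = 57.
7^1 ≡ 7 (mod 229)
7^2 ≡ 7^2 = 49 ≡ 49 (mod 229)
7^4 ≡ 49^2 = 2401 ≡ 111 (mod 229)
7^8 ≡ 111^2 = 12321 ≡ 184 (mod 229)
7^16 ≡ 184^2 = 33856 ≡ 193 (mod 229)
7^32 ≡ 193^2 = 37249 ≡ 151 (mod 229)
57 = 32 + 16 + 8 + 1 in binary powers of 2.
So 7^57 ≡ 151 · 193 · 184 · 7 ≡ 107 (mod 229).
Squaring chain: 107 → 228; reaches −1, so base 7 does not prove 229 composite.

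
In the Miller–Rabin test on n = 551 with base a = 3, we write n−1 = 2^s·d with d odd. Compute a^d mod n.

551 − 1 = 550 = 2^1 · 275, so d = 275.
3^1 ≡ 3 (mod 551)
3^2 ≡ 3^2 = 9 ≡ 9 (mod 551)
3^4 ≡ 9^2 = 81 ≡ 81 (mod 551)
3^8 ≡ 81^2 = 6561 ≡ 500 (mod 551)
3^16 ≡ 500^2 = 250000 ≡ 397 (mod 551)
3^32 ≡ 397^2 = 157609 ≡ 23 (mod 551)
3^64 ≡ 23^2 = 529 ≡ 529 (mod 551)
3^128 ≡ 529^2 = 279841 ≡ 484 (mod 551)
3^256 ≡ 484^2 = 234256 ≡ 81 (mod 551)
275 = 256 + 16 + 2 + 1 in binary powers of 2.
So 3^275 ≡ 81 · 397 · 9 · 3 ≡ 414 (mod 551).
Squaring chain: 414; never reaches −1, so base 3 is a Miller–Rabin witness that 551 is composite.

414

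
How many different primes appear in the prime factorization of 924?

4

924 = 2^2 · 231
231 = 3 · 77
77 = 7 · 11
924 = 2^2 · 3 · 7 · 11, which has 4 distinct prime factors.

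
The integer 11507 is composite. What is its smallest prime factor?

37

11507 is odd.
Digit sum 14, not divisible by 3.
Ends in 7: not divisible by 5.
7: 11507 = 7·1643 + 6
11: 11507 = 11·1046 + 1
13: 11507 = 13·885 + 2
17: 11507 = 17·676 + 15
19: 11507 = 19·605 + 12
23: 11507 = 23·500 + 7
29: 11507 = 29·396 + 23
31: 11507 = 31·371 + 6
37: 11507 = 37·311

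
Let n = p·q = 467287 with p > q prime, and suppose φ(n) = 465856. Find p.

φ(n) = (p−1)(q−1) = n − (p+q) + 1, so p + q = 467287 − 465856 + 1 = 1432.
p and q are the roots of t² − 1432t + 467287 = 0.
Discriminant: 1432² − 4·467287 = 2050624 − 1869148 = 181476; √181476 = 426.
q = (1432 − 426)/2 = 503, p = (1432 + 426)/2 = 929.
Check: 503 · 929 = 467287.

929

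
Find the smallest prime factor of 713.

23

713 is odd.
Digit sum 11, not divisible by 3.
Ends in 3: not divisible by 5.
7: 713 = 7·101 + 6
11: 713 = 11·64 + 9
13: 713 = 13·54 + 11
17: 713 = 17·41 + 16
19: 713 = 19·37 + 10
23: 713 = 23·31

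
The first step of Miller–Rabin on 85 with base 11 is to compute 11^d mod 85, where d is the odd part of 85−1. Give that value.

61

85 − 1 = 84 = 2^2 · 21, so d = 21.
11^1 ≡ 11 (mod 85)
11^2 ≡ 11^2 = 121 ≡ 36 (mod 85)
11^4 ≡ 36^2 = 1296 ≡ 21 (mod 85)
11^8 ≡ 21^2 = 441 ≡ 16 (mod 85)
11^16 ≡ 16^2 = 256 ≡ 1 (mod 85)
21 = 16 + 4 + 1 in binary powers of 2.
So 11^21 ≡ 1 · 21 · 11 ≡ 61 (mod 85).
Squaring chain: 61 → 66; never reaches −1, so base 11 is a Miller–Rabin witness that 85 is composite.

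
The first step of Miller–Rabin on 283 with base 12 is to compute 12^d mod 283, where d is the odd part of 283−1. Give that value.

282

283 − 1 = 282 = 2^1 · 141, so d = 141.
12^1 ≡ 12 (mod 283)
12^2 ≡ 12^2 = 144 ≡ 144 (mod 283)
12^4 ≡ 144^2 = 20736 ≡ 77 (mod 283)
12^8 ≡ 77^2 = 5929 ≡ 269 (mod 283)
12^16 ≡ 269^2 = 72361 ≡ 196 (mod 283)
12^32 ≡ 196^2 = 38416 ≡ 211 (mod 283)
12^64 ≡ 211^2 = 44521 ≡ 90 (mod 283)
12^128 ≡ 90^2 = 8100 ≡ 176 (mod 283)
141 = 128 + 8 + 4 + 1 in binary powers of 2.
So 12^141 ≡ 176 · 269 · 77 · 12 ≡ 282 (mod 283).
Since 12^d ≡ 282 (mod 283), base 12 does not prove 283 composite.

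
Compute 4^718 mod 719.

4^1 ≡ 4 (mod 719)
4^2 ≡ 4^2 = 16 ≡ 16 (mod 719)
4^4 ≡ 16^2 = 256 ≡ 256 (mod 719)
4^8 ≡ 256^2 = 65536 ≡ 107 (mod 719)
4^16 ≡ 107^2 = 11449 ≡ 664 (mod 719)
4^32 ≡ 664^2 = 440896 ≡ 149 (mod 719)
4^64 ≡ 149^2 = 22201 ≡ 631 (mod 719)
4^128 ≡ 631^2 = 398161 ≡ 554 (mod 719)
4^256 ≡ 554^2 = 306916 ≡ 622 (mod 719)
4^512 ≡ 622^2 = 386884 ≡ 62 (mod 719)
718 = 512 + 128 + 64 + 8 + 4 + 2 in binary powers of 2.
So 4^718 ≡ 62 · 554 · 631 · 107 · 256 · 16 ≡ 1 (mod 719).
Since the result is 1, base 4 gives no evidence that 719 is composite.

1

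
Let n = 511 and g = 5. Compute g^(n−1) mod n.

295

5^1 ≡ 5 (mod 511)
5^2 ≡ 5^2 = 25 ≡ 25 (mod 511)
5^4 ≡ 25^2 = 625 ≡ 114 (mod 511)
5^8 ≡ 114^2 = 12996 ≡ 221 (mod 511)
5^16 ≡ 221^2 = 48841 ≡ 296 (mod 511)
5^32 ≡ 296^2 = 87616 ≡ 235 (mod 511)
5^64 ≡ 235^2 = 55225 ≡ 37 (mod 511)
5^128 ≡ 37^2 = 1369 ≡ 347 (mod 511)
5^256 ≡ 347^2 = 120409 ≡ 324 (mod 511)
510 = 256 + 128 + 64 + 32 + 16 + 8 + 4 + 2 in binary powers of 2.
So 5^510 ≡ 324 · 347 · 37 · 235 · 296 · 221 · 114 · 25 ≡ 295 (mod 511).
Since 295 ≠ 1, base 5 is a Fermat witness: 511 is composite.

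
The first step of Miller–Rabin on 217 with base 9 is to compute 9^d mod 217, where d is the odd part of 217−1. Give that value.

217 − 1 = 216 = 2^3 · 27, so d = 27.
9^1 ≡ 9 (mod 217)
9^2 ≡ 9^2 = 81 ≡ 81 (mod 217)
9^4 ≡ 81^2 = 6561 ≡ 51 (mod 217)
9^8 ≡ 51^2 = 2601 ≡ 214 (mod 217)
9^16 ≡ 214^2 = 45796 ≡ 9 (mod 217)
27 = 16 + 8 + 2 + 1 in binary powers of 2.
So 9^27 ≡ 9 · 214 · 81 · 9 ≡ 64 (mod 217).
Squaring chain: 64 → 190 → 78; never reaches −1, so base 9 is a Miller–Rabin witness that 217 is composite.

64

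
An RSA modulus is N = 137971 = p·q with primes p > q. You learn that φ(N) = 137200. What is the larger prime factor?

491

φ(n) = (p−1)(q−1) = n − (p+q) + 1, so p + q = 137971 − 137200 + 1 = 772.
p and q are the roots of t² − 772t + 137971 = 0.
Discriminant: 772² − 4·137971 = 595984 − 551884 = 44100; √44100 = 210.
q = (772 − 210)/2 = 281, p = (772 + 210)/2 = 491.
Check: 281 · 491 = 137971.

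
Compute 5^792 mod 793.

5^1 ≡ 5 (mod 793)
5^2 ≡ 5^2 = 25 ≡ 25 (mod 793)
5^4 ≡ 25^2 = 625 ≡ 625 (mod 793)
5^8 ≡ 625^2 = 390625 ≡ 469 (mod 793)
5^16 ≡ 469^2 = 219961 ≡ 300 (mod 793)
5^32 ≡ 300^2 = 90000 ≡ 391 (mod 793)
5^64 ≡ 391^2 = 152881 ≡ 625 (mod 793)
5^128 ≡ 625^2 = 390625 ≡ 469 (mod 793)
5^256 ≡ 469^2 = 219961 ≡ 300 (mod 793)
5^512 ≡ 300^2 = 90000 ≡ 391 (mod 793)
792 = 512 + 256 + 16 + 8 in binary powers of 2.
So 5^792 ≡ 391 · 300 · 300 · 469 ≡ 508 (mod 793).
Since 508 ≠ 1, base 5 is a Fermat witness: 793 is composite.

508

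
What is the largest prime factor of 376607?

376607 = 7 · 53801
53801 = 11 · 4891
4891 = 67 · 73
73 is prime.
So 376607 = 7 · 11 · 67 · 73; the largest prime factor is 73.

73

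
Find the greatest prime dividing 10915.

10915 = 5 · 2183
2183 = 37 · 59
59 is prime.
So 10915 = 5 · 37 · 59; the largest prime factor is 59.

59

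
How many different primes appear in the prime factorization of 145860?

6

145860 = 2^2 · 36465
36465 = 3 · 12155
12155 = 5 · 2431
2431 = 11 · 221
221 = 13 · 17
145860 = 2^2 · 3 · 5 · 11 · 13 · 17, which has 6 distinct prime factors.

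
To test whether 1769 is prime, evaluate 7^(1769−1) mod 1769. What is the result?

7^1 ≡ 7 (mod 1769)
7^2 ≡ 7^2 = 49 ≡ 49 (mod 1769)
7^4 ≡ 49^2 = 2401 ≡ 632 (mod 1769)
7^8 ≡ 632^2 = 399424 ≡ 1399 (mod 1769)
7^16 ≡ 1399^2 = 1957201 ≡ 687 (mod 1769)
7^32 ≡ 687^2 = 471969 ≡ 1415 (mod 1769)
7^64 ≡ 1415^2 = 2002225 ≡ 1486 (mod 1769)
7^128 ≡ 1486^2 = 2208196 ≡ 484 (mod 1769)
7^256 ≡ 484^2 = 234256 ≡ 748 (mod 1769)
7^512 ≡ 748^2 = 559504 ≡ 500 (mod 1769)
7^1024 ≡ 500^2 = 250000 ≡ 571 (mod 1769)
1768 = 1024 + 512 + 128 + 64 + 32 + 8 in binary powers of 2.
So 7^1768 ≡ 571 · 500 · 484 · 1486 · 1415 · 1399 ≡ 1154 (mod 1769).
Since 1154 ≠ 1, base 7 is a Fermat witness: 1769 is composite.

1154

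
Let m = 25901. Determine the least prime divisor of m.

59

25901 is odd.
Digit sum 17, not divisible by 3.
Ends in 1: not divisible by 5.
7: 25901 = 7·3700 + 1
11: 25901 = 11·2354 + 7
13: 25901 = 13·1992 + 5
17: 25901 = 17·1523 + 10
19: 25901 = 19·1363 + 4
23: 25901 = 23·1126 + 3
29: 25901 = 29·893 + 4
31: 25901 = 31·835 + 16
37: 25901 = 37·700 + 1
41: 25901 = 41·631 + 30
43: 25901 = 43·602 + 15
47: 25901 = 47·551 + 4
53: 25901 = 53·488 + 37
59: 25901 = 59·439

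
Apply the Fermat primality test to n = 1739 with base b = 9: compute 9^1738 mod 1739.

9^1 ≡ 9 (mod 1739)
9^2 ≡ 9^2 = 81 ≡ 81 (mod 1739)
9^4 ≡ 81^2 = 6561 ≡ 1344 (mod 1739)
9^8 ≡ 1344^2 = 1806336 ≡ 1254 (mod 1739)
9^16 ≡ 1254^2 = 1572516 ≡ 460 (mod 1739)
9^32 ≡ 460^2 = 211600 ≡ 1181 (mod 1739)
9^64 ≡ 1181^2 = 1394761 ≡ 83 (mod 1739)
9^128 ≡ 83^2 = 6889 ≡ 1672 (mod 1739)
9^256 ≡ 1672^2 = 2795584 ≡ 1011 (mod 1739)
9^512 ≡ 1011^2 = 1022121 ≡ 1328 (mod 1739)
9^1024 ≡ 1328^2 = 1763584 ≡ 238 (mod 1739)
1738 = 1024 + 512 + 128 + 64 + 8 + 2 in binary powers of 2.
So 9^1738 ≡ 238 · 1328 · 1672 · 83 · 1254 · 81 ≡ 638 (mod 1739).
Since 638 ≠ 1, base 9 is a Fermat witness: 1739 is composite.

638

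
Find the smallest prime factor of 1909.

1909 is odd.
Digit sum 19, not divisible by 3.
Ends in 9: not divisible by 5.
7: 1909 = 7·272 + 5
11: 1909 = 11·173 + 6
13: 1909 = 13·146 + 11
17: 1909 = 17·112 + 5
19: 1909 = 19·100 + 9
23: 1909 = 23·83

23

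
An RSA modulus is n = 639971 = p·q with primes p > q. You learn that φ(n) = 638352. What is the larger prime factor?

φ(n) = (p−1)(q−1) = n − (p+q) + 1, so p + q = 639971 − 638352 + 1 = 1620.
p and q are the roots of t² − 1620t + 639971 = 0.
Discriminant: 1620² − 4·639971 = 2624400 − 2559884 = 64516; √64516 = 254.
q = (1620 − 254)/2 = 683, p = (1620 + 254)/2 = 937.
Check: 683 · 937 = 639971.

937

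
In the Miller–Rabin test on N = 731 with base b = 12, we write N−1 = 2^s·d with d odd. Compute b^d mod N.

731 − 1 = 730 = 2^1 · 365, so d = 365.
12^1 ≡ 12 (mod 731)
12^2 ≡ 12^2 = 144 ≡ 144 (mod 731)
12^4 ≡ 144^2 = 20736 ≡ 268 (mod 731)
12^8 ≡ 268^2 = 71824 ≡ 186 (mod 731)
12^16 ≡ 186^2 = 34596 ≡ 239 (mod 731)
12^32 ≡ 239^2 = 57121 ≡ 103 (mod 731)
12^64 ≡ 103^2 = 10609 ≡ 375 (mod 731)
12^128 ≡ 375^2 = 140625 ≡ 273 (mod 731)
12^256 ≡ 273^2 = 74529 ≡ 698 (mod 731)
365 = 256 + 64 + 32 + 8 + 4 + 1 in binary powers of 2.
So 12^365 ≡ 698 · 375 · 103 · 186 · 268 · 12 ≡ 201 (mod 731).
Squaring chain: 201; never reaches −1, so base 12 is a Miller–Rabin witness that 731 is composite.

201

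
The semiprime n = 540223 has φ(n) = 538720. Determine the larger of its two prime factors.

φ(n) = (p−1)(q−1) = n − (p+q) + 1, so p + q = 540223 − 538720 + 1 = 1504.
p and q are the roots of t² − 1504t + 540223 = 0.
Discriminant: 1504² − 4·540223 = 2262016 − 2160892 = 101124; √101124 = 318.
q = (1504 − 318)/2 = 593, p = (1504 + 318)/2 = 911.
Check: 593 · 911 = 540223.

911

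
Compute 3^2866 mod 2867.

1095

3^1 ≡ 3 (mod 2867)
3^2 ≡ 3^2 = 9 ≡ 9 (mod 2867)
3^4 ≡ 9^2 = 81 ≡ 81 (mod 2867)
3^8 ≡ 81^2 = 6561 ≡ 827 (mod 2867)
3^16 ≡ 827^2 = 683929 ≡ 1583 (mod 2867)
3^32 ≡ 1583^2 = 2505889 ≡ 131 (mod 2867)
3^64 ≡ 131^2 = 17161 ≡ 2826 (mod 2867)
3^128 ≡ 2826^2 = 7986276 ≡ 1681 (mod 2867)
3^256 ≡ 1681^2 = 2825761 ≡ 1766 (mod 2867)
3^512 ≡ 1766^2 = 3118756 ≡ 2327 (mod 2867)
3^1024 ≡ 2327^2 = 5414929 ≡ 2033 (mod 2867)
3^2048 ≡ 2033^2 = 4133089 ≡ 1742 (mod 2867)
2866 = 2048 + 512 + 256 + 32 + 16 + 2 in binary powers of 2.
So 3^2866 ≡ 1742 · 2327 · 1766 · 131 · 1583 · 9 ≡ 1095 (mod 2867).
Since 1095 ≠ 1, base 3 is a Fermat witness: 2867 is composite.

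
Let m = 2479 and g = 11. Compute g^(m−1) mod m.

1148

11^1 ≡ 11 (mod 2479)
11^2 ≡ 11^2 = 121 ≡ 121 (mod 2479)
11^4 ≡ 121^2 = 14641 ≡ 2246 (mod 2479)
11^8 ≡ 2246^2 = 5044516 ≡ 2230 (mod 2479)
11^16 ≡ 2230^2 = 4972900 ≡ 26 (mod 2479)
11^32 ≡ 26^2 = 676 ≡ 676 (mod 2479)
11^64 ≡ 676^2 = 456976 ≡ 840 (mod 2479)
11^128 ≡ 840^2 = 705600 ≡ 1564 (mod 2479)
11^256 ≡ 1564^2 = 2446096 ≡ 1802 (mod 2479)
11^512 ≡ 1802^2 = 3247204 ≡ 2193 (mod 2479)
11^1024 ≡ 2193^2 = 4809249 ≡ 2468 (mod 2479)
11^2048 ≡ 2468^2 = 6091024 ≡ 121 (mod 2479)
2478 = 2048 + 256 + 128 + 32 + 8 + 4 + 2 in binary powers of 2.
So 11^2478 ≡ 121 · 1802 · 1564 · 676 · 2230 · 2246 · 121 ≡ 1148 (mod 2479).
Since 1148 ≠ 1, base 11 is a Fermat witness: 2479 is composite.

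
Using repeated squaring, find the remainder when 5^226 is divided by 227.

1

5^1 ≡ 5 (mod 227)
5^2 ≡ 5^2 = 25 ≡ 25 (mod 227)
5^4 ≡ 25^2 = 625 ≡ 171 (mod 227)
5^8 ≡ 171^2 = 29241 ≡ 185 (mod 227)
5^16 ≡ 185^2 = 34225 ≡ 175 (mod 227)
5^32 ≡ 175^2 = 30625 ≡ 207 (mod 227)
5^64 ≡ 207^2 = 42849 ≡ 173 (mod 227)
5^128 ≡ 173^2 = 29929 ≡ 192 (mod 227)
226 = 128 + 64 + 32 + 2 in binary powers of 2.
So 5^226 ≡ 192 · 173 · 207 · 25 ≡ 1 (mod 227).
Since the result is 1, base 5 gives no evidence that 227 is composite.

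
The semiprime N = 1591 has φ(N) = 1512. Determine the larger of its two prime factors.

43

φ(n) = (p−1)(q−1) = n − (p+q) + 1, so p + q = 1591 − 1512 + 1 = 80.
p and q are the roots of t² − 80t + 1591 = 0.
Discriminant: 80² − 4·1591 = 6400 − 6364 = 36; √36 = 6.
q = (80 − 6)/2 = 37, p = (80 + 6)/2 = 43.
Check: 37 · 43 = 1591.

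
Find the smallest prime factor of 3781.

19

3781 is odd.
Digit sum 19, not divisible by 3.
Ends in 1: not divisible by 5.
7: 3781 = 7·540 + 1
11: 3781 = 11·343 + 8
13: 3781 = 13·290 + 11
17: 3781 = 17·222 + 7
19: 3781 = 19·199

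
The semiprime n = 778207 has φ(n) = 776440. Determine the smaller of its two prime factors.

φ(n) = (p−1)(q−1) = n − (p+q) + 1, so p + q = 778207 − 776440 + 1 = 1768.
p and q are the roots of t² − 1768t + 778207 = 0.
Discriminant: 1768² − 4·778207 = 3125824 − 3112828 = 12996; √12996 = 114.
q = (1768 − 114)/2 = 827, p = (1768 + 114)/2 = 941.
Check: 827 · 941 = 778207.

827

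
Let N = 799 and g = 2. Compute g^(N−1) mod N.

2^1 ≡ 2 (mod 799)
2^2 ≡ 2^2 = 4 ≡ 4 (mod 799)
2^4 ≡ 4^2 = 16 ≡ 16 (mod 799)
2^8 ≡ 16^2 = 256 ≡ 256 (mod 799)
2^16 ≡ 256^2 = 65536 ≡ 18 (mod 799)
2^32 ≡ 18^2 = 324 ≡ 324 (mod 799)
2^64 ≡ 324^2 = 104976 ≡ 307 (mod 799)
2^128 ≡ 307^2 = 94249 ≡ 766 (mod 799)
2^256 ≡ 766^2 = 586756 ≡ 290 (mod 799)
2^512 ≡ 290^2 = 84100 ≡ 205 (mod 799)
798 = 512 + 256 + 16 + 8 + 4 + 2 in binary powers of 2.
So 2^798 ≡ 205 · 290 · 18 · 256 · 16 · 4 ≡ 676 (mod 799).
Since 676 ≠ 1, base 2 is a Fermat witness: 799 is composite.

676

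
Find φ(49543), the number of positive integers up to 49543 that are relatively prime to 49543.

44064

Factor: 49543 = 13 · 37 · 103.
φ(49543) = (13−1) · (37−1) · (103−1) = 12 · 36 · 102 = 44064.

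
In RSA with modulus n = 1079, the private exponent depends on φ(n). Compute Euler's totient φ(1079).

Factor: 1079 = 13 · 83.
φ(1079) = (13−1) · (83−1) = 12 · 82 = 984.

984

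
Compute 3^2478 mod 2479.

3^1 ≡ 3 (mod 2479)
3^2 ≡ 3^2 = 9 ≡ 9 (mod 2479)
3^4 ≡ 9^2 = 81 ≡ 81 (mod 2479)
3^8 ≡ 81^2 = 6561 ≡ 1603 (mod 2479)
3^16 ≡ 1603^2 = 2569609 ≡ 1365 (mod 2479)
3^32 ≡ 1365^2 = 1863225 ≡ 1496 (mod 2479)
3^64 ≡ 1496^2 = 2238016 ≡ 1958 (mod 2479)
3^128 ≡ 1958^2 = 3833764 ≡ 1230 (mod 2479)
3^256 ≡ 1230^2 = 1512900 ≡ 710 (mod 2479)
3^512 ≡ 710^2 = 504100 ≡ 863 (mod 2479)
3^1024 ≡ 863^2 = 744769 ≡ 1069 (mod 2479)
3^2048 ≡ 1069^2 = 1142761 ≡ 2421 (mod 2479)
2478 = 2048 + 256 + 128 + 32 + 8 + 4 + 2 in binary powers of 2.
So 3^2478 ≡ 2421 · 710 · 1230 · 1496 · 1603 · 81 · 9 ≡ 2452 (mod 2479).
Since 2452 ≠ 1, base 3 is a Fermat witness: 2479 is composite.

2452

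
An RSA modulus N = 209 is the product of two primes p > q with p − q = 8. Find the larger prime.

19

Since p = q + 8, we have 209 = q(q + 8), so q² + 8q − 209 = 0.
Discriminant: 8² + 4·209 = 64 + 836 = 900; √900 = 30.
q = (−8 + 30)/2 = 11, and p = q + 8 = 19.
Check: 11 · 19 = 209.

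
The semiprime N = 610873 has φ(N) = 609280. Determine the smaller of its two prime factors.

641

φ(n) = (p−1)(q−1) = n − (p+q) + 1, so p + q = 610873 − 609280 + 1 = 1594.
p and q are the roots of t² − 1594t + 610873 = 0.
Discriminant: 1594² − 4·610873 = 2540836 − 2443492 = 97344; √97344 = 312.
q = (1594 − 312)/2 = 641, p = (1594 + 312)/2 = 953.
Check: 641 · 953 = 610873.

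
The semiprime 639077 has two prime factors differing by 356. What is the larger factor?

997

Since p = q + 356, we have 639077 = q(q + 356), so q² + 356q − 639077 = 0.
Discriminant: 356² + 4·639077 = 126736 + 2556308 = 2683044; √2683044 = 1638.
q = (−356 + 1638)/2 = 641, and p = q + 356 = 997.
Check: 641 · 997 = 639077.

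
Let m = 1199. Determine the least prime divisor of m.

11

1199 is odd.
Digit sum 20, not divisible by 3.
Ends in 9: not divisible by 5.
7: 1199 = 7·171 + 2
11: 1199 = 11·109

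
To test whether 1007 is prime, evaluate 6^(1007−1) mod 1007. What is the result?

6^1 ≡ 6 (mod 1007)
6^2 ≡ 6^2 = 36 ≡ 36 (mod 1007)
6^4 ≡ 36^2 = 1296 ≡ 289 (mod 1007)
6^8 ≡ 289^2 = 83521 ≡ 947 (mod 1007)
6^16 ≡ 947^2 = 896809 ≡ 579 (mod 1007)
6^32 ≡ 579^2 = 335241 ≡ 917 (mod 1007)
6^64 ≡ 917^2 = 840889 ≡ 44 (mod 1007)
6^128 ≡ 44^2 = 1936 ≡ 929 (mod 1007)
6^256 ≡ 929^2 = 863041 ≡ 42 (mod 1007)
6^512 ≡ 42^2 = 1764 ≡ 757 (mod 1007)
1006 = 512 + 256 + 128 + 64 + 32 + 8 + 4 + 2 in binary powers of 2.
So 6^1006 ≡ 757 · 42 · 929 · 44 · 917 · 947 · 289 · 36 ≡ 598 (mod 1007).
Since 598 ≠ 1, base 6 is a Fermat witness: 1007 is composite.

598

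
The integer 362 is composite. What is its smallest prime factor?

362 is even: 2 divides it.

2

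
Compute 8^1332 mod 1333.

8^1 ≡ 8 (mod 1333)
8^2 ≡ 8^2 = 64 ≡ 64 (mod 1333)
8^4 ≡ 64^2 = 4096 ≡ 97 (mod 1333)
8^8 ≡ 97^2 = 9409 ≡ 78 (mod 1333)
8^16 ≡ 78^2 = 6084 ≡ 752 (mod 1333)
8^32 ≡ 752^2 = 565504 ≡ 312 (mod 1333)
8^64 ≡ 312^2 = 97344 ≡ 35 (mod 1333)
8^128 ≡ 35^2 = 1225 ≡ 1225 (mod 1333)
8^256 ≡ 1225^2 = 1500625 ≡ 1000 (mod 1333)
8^512 ≡ 1000^2 = 1000000 ≡ 250 (mod 1333)
8^1024 ≡ 250^2 = 62500 ≡ 1182 (mod 1333)
1332 = 1024 + 256 + 32 + 16 + 4 in binary powers of 2.
So 8^1332 ≡ 1182 · 1000 · 312 · 752 · 97 ≡ 64 (mod 1333).
Since 64 ≠ 1, base 8 is a Fermat witness: 1333 is composite.

64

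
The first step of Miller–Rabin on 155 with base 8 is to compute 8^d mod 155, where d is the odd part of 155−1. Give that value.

33

155 − 1 = 154 = 2^1 · 77, so d = 77.
8^1 ≡ 8 (mod 155)
8^2 ≡ 8^2 = 64 ≡ 64 (mod 155)
8^4 ≡ 64^2 = 4096 ≡ 66 (mod 155)
8^8 ≡ 66^2 = 4356 ≡ 16 (mod 155)
8^16 ≡ 16^2 = 256 ≡ 101 (mod 155)
8^32 ≡ 101^2 = 10201 ≡ 126 (mod 155)
8^64 ≡ 126^2 = 15876 ≡ 66 (mod 155)
77 = 64 + 8 + 4 + 1 in binary powers of 2.
So 8^77 ≡ 66 · 16 · 66 · 8 ≡ 33 (mod 155).
Squaring chain: 33; never reaches −1, so base 8 is a Miller–Rabin witness that 155 is composite.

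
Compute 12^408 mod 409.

1

12^1 ≡ 12 (mod 409)
12^2 ≡ 12^2 = 144 ≡ 144 (mod 409)
12^4 ≡ 144^2 = 20736 ≡ 286 (mod 409)
12^8 ≡ 286^2 = 81796 ≡ 405 (mod 409)
12^16 ≡ 405^2 = 164025 ≡ 16 (mod 409)
12^32 ≡ 16^2 = 256 ≡ 256 (mod 409)
12^64 ≡ 256^2 = 65536 ≡ 96 (mod 409)
12^128 ≡ 96^2 = 9216 ≡ 218 (mod 409)
12^256 ≡ 218^2 = 47524 ≡ 80 (mod 409)
408 = 256 + 128 + 16 + 8 in binary powers of 2.
So 12^408 ≡ 80 · 218 · 16 · 405 ≡ 1 (mod 409).
Since the result is 1, base 12 gives no evidence that 409 is composite.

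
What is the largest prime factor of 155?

155 = 5 · 31
31 is prime.
So 155 = 5 · 31; the largest prime factor is 31.

31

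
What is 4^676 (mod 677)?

1

4^1 ≡ 4 (mod 677)
4^2 ≡ 4^2 = 16 ≡ 16 (mod 677)
4^4 ≡ 16^2 = 256 ≡ 256 (mod 677)
4^8 ≡ 256^2 = 65536 ≡ 544 (mod 677)
4^16 ≡ 544^2 = 295936 ≡ 87 (mod 677)
4^32 ≡ 87^2 = 7569 ≡ 122 (mod 677)
4^64 ≡ 122^2 = 14884 ≡ 667 (mod 677)
4^128 ≡ 667^2 = 444889 ≡ 100 (mod 677)
4^256 ≡ 100^2 = 10000 ≡ 522 (mod 677)
4^512 ≡ 522^2 = 272484 ≡ 330 (mod 677)
676 = 512 + 128 + 32 + 4 in binary powers of 2.
So 4^676 ≡ 330 · 100 · 122 · 256 ≡ 1 (mod 677).
Since the result is 1, base 4 gives no evidence that 677 is composite.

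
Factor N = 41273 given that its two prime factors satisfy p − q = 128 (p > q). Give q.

149

Since p = q + 128, we have 41273 = q(q + 128), so q² + 128q − 41273 = 0.
Discriminant: 128² + 4·41273 = 16384 + 165092 = 181476; √181476 = 426.
q = (−128 + 426)/2 = 149, and p = q + 128 = 277.
Check: 149 · 277 = 41273.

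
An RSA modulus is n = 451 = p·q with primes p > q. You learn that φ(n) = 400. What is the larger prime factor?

φ(n) = (p−1)(q−1) = n − (p+q) + 1, so p + q = 451 − 400 + 1 = 52.
p and q are the roots of t² − 52t + 451 = 0.
Discriminant: 52² − 4·451 = 2704 − 1804 = 900; √900 = 30.
q = (52 − 30)/2 = 11, p = (52 + 30)/2 = 41.
Check: 11 · 41 = 451.

41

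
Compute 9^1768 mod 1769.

790

9^1 ≡ 9 (mod 1769)
9^2 ≡ 9^2 = 81 ≡ 81 (mod 1769)
9^4 ≡ 81^2 = 6561 ≡ 1254 (mod 1769)
9^8 ≡ 1254^2 = 1572516 ≡ 1644 (mod 1769)
9^16 ≡ 1644^2 = 2702736 ≡ 1473 (mod 1769)
9^32 ≡ 1473^2 = 2169729 ≡ 935 (mod 1769)
9^64 ≡ 935^2 = 874225 ≡ 339 (mod 1769)
9^128 ≡ 339^2 = 114921 ≡ 1705 (mod 1769)
9^256 ≡ 1705^2 = 2907025 ≡ 558 (mod 1769)
9^512 ≡ 558^2 = 311364 ≡ 20 (mod 1769)
9^1024 ≡ 20^2 = 400 ≡ 400 (mod 1769)
1768 = 1024 + 512 + 128 + 64 + 32 + 8 in binary powers of 2.
So 9^1768 ≡ 400 · 20 · 1705 · 339 · 935 · 1644 ≡ 790 (mod 1769).
Since 790 ≠ 1, base 9 is a Fermat witness: 1769 is composite.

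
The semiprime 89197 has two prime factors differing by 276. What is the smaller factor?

191

Since p = q + 276, we have 89197 = q(q + 276), so q² + 276q − 89197 = 0.
Discriminant: 276² + 4·89197 = 76176 + 356788 = 432964; √432964 = 658.
q = (−276 + 658)/2 = 191, and p = q + 276 = 467.
Check: 191 · 467 = 89197.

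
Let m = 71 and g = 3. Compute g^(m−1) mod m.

3^1 ≡ 3 (mod 71)
3^2 ≡ 3^2 = 9 ≡ 9 (mod 71)
3^4 ≡ 9^2 = 81 ≡ 10 (mod 71)
3^8 ≡ 10^2 = 100 ≡ 29 (mod 71)
3^16 ≡ 29^2 = 841 ≡ 60 (mod 71)
3^32 ≡ 60^2 = 3600 ≡ 50 (mod 71)
3^64 ≡ 50^2 = 2500 ≡ 15 (mod 71)
70 = 64 + 4 + 2 in binary powers of 2.
So 3^70 ≡ 15 · 10 · 9 ≡ 1 (mod 71).
Since the result is 1, base 3 gives no evidence that 71 is composite.

1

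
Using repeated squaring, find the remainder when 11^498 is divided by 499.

1

11^1 ≡ 11 (mod 499)
11^2 ≡ 11^2 = 121 ≡ 121 (mod 499)
11^4 ≡ 121^2 = 14641 ≡ 170 (mod 499)
11^8 ≡ 170^2 = 28900 ≡ 457 (mod 499)
11^16 ≡ 457^2 = 208849 ≡ 267 (mod 499)
11^32 ≡ 267^2 = 71289 ≡ 431 (mod 499)
11^64 ≡ 431^2 = 185761 ≡ 133 (mod 499)
11^128 ≡ 133^2 = 17689 ≡ 224 (mod 499)
11^256 ≡ 224^2 = 50176 ≡ 276 (mod 499)
498 = 256 + 128 + 64 + 32 + 16 + 2 in binary powers of 2.
So 11^498 ≡ 276 · 224 · 133 · 431 · 267 · 121 ≡ 1 (mod 499).
Since the result is 1, base 11 gives no evidence that 499 is composite.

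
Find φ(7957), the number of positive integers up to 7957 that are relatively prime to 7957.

Factor: 7957 = 73 · 109.
φ(7957) = (73−1) · (109−1) = 72 · 108 = 7776.

7776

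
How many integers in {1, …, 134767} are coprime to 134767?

123840

Factor: 134767 = 19 · 41 · 173.
φ(134767) = (19−1) · (41−1) · (173−1) = 18 · 40 · 172 = 123840.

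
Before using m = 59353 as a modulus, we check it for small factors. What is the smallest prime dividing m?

59353 is odd.
Digit sum 25, not divisible by 3.
Ends in 3: not divisible by 5.
7: 59353 = 7·8479

7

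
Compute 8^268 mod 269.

1

8^1 ≡ 8 (mod 269)
8^2 ≡ 8^2 = 64 ≡ 64 (mod 269)
8^4 ≡ 64^2 = 4096 ≡ 61 (mod 269)
8^8 ≡ 61^2 = 3721 ≡ 224 (mod 269)
8^16 ≡ 224^2 = 50176 ≡ 142 (mod 269)
8^32 ≡ 142^2 = 20164 ≡ 258 (mod 269)
8^64 ≡ 258^2 = 66564 ≡ 121 (mod 269)
8^128 ≡ 121^2 = 14641 ≡ 115 (mod 269)
8^256 ≡ 115^2 = 13225 ≡ 44 (mod 269)
268 = 256 + 8 + 4 in binary powers of 2.
So 8^268 ≡ 44 · 224 · 61 ≡ 1 (mod 269).
Since the result is 1, base 8 gives no evidence that 269 is composite.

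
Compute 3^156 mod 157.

1

3^1 ≡ 3 (mod 157)
3^2 ≡ 3^2 = 9 ≡ 9 (mod 157)
3^4 ≡ 9^2 = 81 ≡ 81 (mod 157)
3^8 ≡ 81^2 = 6561 ≡ 124 (mod 157)
3^16 ≡ 124^2 = 15376 ≡ 147 (mod 157)
3^32 ≡ 147^2 = 21609 ≡ 100 (mod 157)
3^64 ≡ 100^2 = 10000 ≡ 109 (mod 157)
3^128 ≡ 109^2 = 11881 ≡ 106 (mod 157)
156 = 128 + 16 + 8 + 4 in binary powers of 2.
So 3^156 ≡ 106 · 147 · 124 · 81 ≡ 1 (mod 157).
Since the result is 1, base 3 gives no evidence that 157 is composite.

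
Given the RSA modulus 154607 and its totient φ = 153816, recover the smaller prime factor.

φ(n) = (p−1)(q−1) = n − (p+q) + 1, so p + q = 154607 − 153816 + 1 = 792.
p and q are the roots of t² − 792t + 154607 = 0.
Discriminant: 792² − 4·154607 = 627264 − 618428 = 8836; √8836 = 94.
q = (792 − 94)/2 = 349, p = (792 + 94)/2 = 443.
Check: 349 · 443 = 154607.

349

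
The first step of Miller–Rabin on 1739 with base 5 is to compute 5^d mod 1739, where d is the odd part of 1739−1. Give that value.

609

1739 − 1 = 1738 = 2^1 · 869, so d = 869.
5^1 ≡ 5 (mod 1739)
5^2 ≡ 5^2 = 25 ≡ 25 (mod 1739)
5^4 ≡ 25^2 = 625 ≡ 625 (mod 1739)
5^8 ≡ 625^2 = 390625 ≡ 1089 (mod 1739)
5^16 ≡ 1089^2 = 1185921 ≡ 1662 (mod 1739)
5^32 ≡ 1662^2 = 2762244 ≡ 712 (mod 1739)
5^64 ≡ 712^2 = 506944 ≡ 895 (mod 1739)
5^128 ≡ 895^2 = 801025 ≡ 1085 (mod 1739)
5^256 ≡ 1085^2 = 1177225 ≡ 1661 (mod 1739)
5^512 ≡ 1661^2 = 2758921 ≡ 867 (mod 1739)
869 = 512 + 256 + 64 + 32 + 4 + 1 in binary powers of 2.
So 5^869 ≡ 867 · 1661 · 895 · 712 · 625 · 5 ≡ 609 (mod 1739).
Squaring chain: 609; never reaches −1, so base 5 is a Miller–Rabin witness that 1739 is composite.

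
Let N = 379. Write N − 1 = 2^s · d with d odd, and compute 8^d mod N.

378

379 − 1 = 378 = 2^1 · 189, so d = 189.
8^1 ≡ 8 (mod 379)
8^2 ≡ 8^2 = 64 ≡ 64 (mod 379)
8^4 ≡ 64^2 = 4096 ≡ 306 (mod 379)
8^8 ≡ 306^2 = 93636 ≡ 23 (mod 379)
8^16 ≡ 23^2 = 529 ≡ 150 (mod 379)
8^32 ≡ 150^2 = 22500 ≡ 139 (mod 379)
8^64 ≡ 139^2 = 19321 ≡ 371 (mod 379)
8^128 ≡ 371^2 = 137641 ≡ 64 (mod 379)
189 = 128 + 32 + 16 + 8 + 4 + 1 in binary powers of 2.
So 8^189 ≡ 64 · 139 · 150 · 23 · 306 · 8 ≡ 378 (mod 379).
Since 8^d ≡ 378 (mod 379), base 8 does not prove 379 composite.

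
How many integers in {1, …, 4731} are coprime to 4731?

Factor: 4731 = 3 · 19 · 83.
φ(4731) = (3−1) · (19−1) · (83−1) = 2 · 18 · 82 = 2952.

2952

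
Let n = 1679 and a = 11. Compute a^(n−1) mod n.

11^1 ≡ 11 (mod 1679)
11^2 ≡ 11^2 = 121 ≡ 121 (mod 1679)
11^4 ≡ 121^2 = 14641 ≡ 1209 (mod 1679)
11^8 ≡ 1209^2 = 1461681 ≡ 951 (mod 1679)
11^16 ≡ 951^2 = 904401 ≡ 1099 (mod 1679)
11^32 ≡ 1099^2 = 1207801 ≡ 600 (mod 1679)
11^64 ≡ 600^2 = 360000 ≡ 694 (mod 1679)
11^128 ≡ 694^2 = 481636 ≡ 1442 (mod 1679)
11^256 ≡ 1442^2 = 2079364 ≡ 762 (mod 1679)
11^512 ≡ 762^2 = 580644 ≡ 1389 (mod 1679)
11^1024 ≡ 1389^2 = 1929321 ≡ 150 (mod 1679)
1678 = 1024 + 512 + 128 + 8 + 4 + 2 in binary powers of 2.
So 11^1678 ≡ 150 · 1389 · 1442 · 951 · 1209 · 121 ≡ 791 (mod 1679).
Since 791 ≠ 1, base 11 is a Fermat witness: 1679 is composite.

791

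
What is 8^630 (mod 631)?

8^1 ≡ 8 (mod 631)
8^2 ≡ 8^2 = 64 ≡ 64 (mod 631)
8^4 ≡ 64^2 = 4096 ≡ 310 (mod 631)
8^8 ≡ 310^2 = 96100 ≡ 188 (mod 631)
8^16 ≡ 188^2 = 35344 ≡ 8 (mod 631)
8^32 ≡ 8^2 = 64 ≡ 64 (mod 631)
8^64 ≡ 64^2 = 4096 ≡ 310 (mod 631)
8^128 ≡ 310^2 = 96100 ≡ 188 (mod 631)
8^256 ≡ 188^2 = 35344 ≡ 8 (mod 631)
8^512 ≡ 8^2 = 64 ≡ 64 (mod 631)
630 = 512 + 64 + 32 + 16 + 4 + 2 in binary powers of 2.
So 8^630 ≡ 64 · 310 · 64 · 8 · 310 · 64 ≡ 1 (mod 631).
Since the result is 1, base 8 gives no evidence that 631 is composite.

1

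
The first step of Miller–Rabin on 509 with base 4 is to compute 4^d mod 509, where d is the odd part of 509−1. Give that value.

508

509 − 1 = 508 = 2^2 · 127, so d = 127.
4^1 ≡ 4 (mod 509)
4^2 ≡ 4^2 = 16 ≡ 16 (mod 509)
4^4 ≡ 16^2 = 256 ≡ 256 (mod 509)
4^8 ≡ 256^2 = 65536 ≡ 384 (mod 509)
4^16 ≡ 384^2 = 147456 ≡ 355 (mod 509)
4^32 ≡ 355^2 = 126025 ≡ 302 (mod 509)
4^64 ≡ 302^2 = 91204 ≡ 93 (mod 509)
127 = 64 + 32 + 16 + 8 + 4 + 2 + 1 in binary powers of 2.
So 4^127 ≡ 93 · 302 · 355 · 384 · 256 · 16 · 4 ≡ 508 (mod 509).
Since 4^d ≡ 508 (mod 509), base 4 does not prove 509 composite.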